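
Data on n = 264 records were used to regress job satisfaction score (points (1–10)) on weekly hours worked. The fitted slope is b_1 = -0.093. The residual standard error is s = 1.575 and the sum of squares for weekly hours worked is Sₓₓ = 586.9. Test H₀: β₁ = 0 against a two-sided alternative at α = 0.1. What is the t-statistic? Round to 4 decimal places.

t = -1.4305

SE(b_1) = s/√Sₓₓ = 1.575/√586.9 = 0.0650127.
t = -0.093 / 0.0650127 = -1.4305.
df = n − 2 = 262.
Two-sided p ≈ 0.1538, which is ≥ 0.1, so fail to reject H₀.
The data do not give significant evidence of an association between weekly hours worked and job satisfaction score.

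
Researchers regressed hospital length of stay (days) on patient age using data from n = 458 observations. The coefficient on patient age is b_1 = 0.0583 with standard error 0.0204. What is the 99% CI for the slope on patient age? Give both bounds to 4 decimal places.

df = n − 2 = 458 − 2 = 456.
t* = t_{0.005, 456} = 2.586654.
Margin = t* × SE = 2.586654 × 0.0204 = 0.052768.
CI: 0.0583 ± 0.052768 → (0.0055, 0.1111).
With 99% confidence, each one-unit increase in patient age is associated with a change of between 0.0055 and 0.1111 days in hospital length of stay.

(0.0055, 0.1111)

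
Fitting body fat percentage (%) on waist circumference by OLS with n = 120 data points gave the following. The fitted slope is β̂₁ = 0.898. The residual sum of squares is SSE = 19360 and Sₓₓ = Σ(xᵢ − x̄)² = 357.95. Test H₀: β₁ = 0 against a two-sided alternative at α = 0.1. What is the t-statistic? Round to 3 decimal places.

t = 1.326

MSE = SSE/(n − 2) = 19360/118 = 164.068.
SE(β̂₁) = √(MSE/Sₓₓ) = √(164.068/357.95) = 0.677018.
t = 0.898 / 0.677018 = 1.326.
df = n − 2 = 118.
Two-sided p ≈ 0.1873, which is ≥ 0.1, so fail to reject H₀.
The data do not give significant evidence of an association between waist circumference and body fat percentage.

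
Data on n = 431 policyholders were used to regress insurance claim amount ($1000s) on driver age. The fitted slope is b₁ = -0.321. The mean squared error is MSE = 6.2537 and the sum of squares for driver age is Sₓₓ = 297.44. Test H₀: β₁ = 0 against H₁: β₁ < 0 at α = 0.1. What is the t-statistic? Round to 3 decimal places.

SE(b₁) = √(MSE/Sₓₓ) = √(6.2537/297.44) = 0.145.
t = -0.321 / 0.145 = -2.214.
df = n − 2 = 429.
One-sided p ≈ 0.0137, which is < 0.1, so reject H₀.
There is evidence that the true slope on driver age is negative.

t = -2.214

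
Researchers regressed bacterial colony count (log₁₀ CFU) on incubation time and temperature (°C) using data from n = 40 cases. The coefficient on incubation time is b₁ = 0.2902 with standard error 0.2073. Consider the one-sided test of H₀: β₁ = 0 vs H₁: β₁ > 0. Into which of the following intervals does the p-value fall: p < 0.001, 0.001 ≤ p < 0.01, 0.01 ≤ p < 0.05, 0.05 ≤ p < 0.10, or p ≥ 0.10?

0.05 ≤ p < 0.10

t = 0.2902 / 0.2073 = 1.400.
df = n − k − 1 = 40 − 2 − 1 = 37.
One-sided p = P(T_{37} > t) ≈ 0.0849.
So 0.05 ≤ p < 0.10.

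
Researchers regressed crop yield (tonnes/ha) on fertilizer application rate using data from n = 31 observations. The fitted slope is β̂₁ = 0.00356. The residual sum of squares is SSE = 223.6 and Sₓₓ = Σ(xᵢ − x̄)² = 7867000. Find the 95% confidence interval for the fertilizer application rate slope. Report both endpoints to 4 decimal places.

MSE = SSE/(n − 2) = 223.6/29 = 7.71034.
SE(β̂₁) = √(MSE/Sₓₓ) = √(7.71034/7867000) = 0.000989993.
df = n − 2 = 29.
t* = t_{0.025, 29} = 2.04523.
Margin = t* × SE = 2.04523 × 0.000989993 = 0.002025.
CI: 0.00356 ± 0.002025 → (0.0015, 0.0056).
With 95% confidence, each one-unit increase in fertilizer application rate is associated with a change of between 0.0015 and 0.0056 tonnes/ha in crop yield.

(0.0015, 0.0056)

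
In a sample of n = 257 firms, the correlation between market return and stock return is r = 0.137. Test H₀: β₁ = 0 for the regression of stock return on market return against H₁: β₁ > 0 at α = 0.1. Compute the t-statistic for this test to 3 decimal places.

t = 2.209

t = r·√(n − 2)/√(1 − r²) = 0.137·√255/√0.981231 = 2.209.
df = n − 2 = 255.
One-sided p ≈ 0.0140, which is < 0.1, so reject H₀.
There is evidence of a linear association between market return and stock return.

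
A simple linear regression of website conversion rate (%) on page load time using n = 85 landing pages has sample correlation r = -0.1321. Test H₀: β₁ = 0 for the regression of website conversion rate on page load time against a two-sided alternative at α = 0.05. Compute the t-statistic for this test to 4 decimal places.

t = r·√(n − 2)/√(1 − r²) = -0.1321·√83/√0.98255 = -1.2141.
df = n − 2 = 83.
Two-sided p ≈ 0.2281, which is ≥ 0.05, so fail to reject H₀.
The data do not give significant evidence of a linear association between page load time and website conversion rate.

t = -1.2141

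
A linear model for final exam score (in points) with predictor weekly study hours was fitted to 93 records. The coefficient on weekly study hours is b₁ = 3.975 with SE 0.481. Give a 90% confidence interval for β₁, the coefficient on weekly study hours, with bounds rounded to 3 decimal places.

(3.176, 4.774)

df = n − 2 = 93 − 2 = 91.
t* = t_{0.05, 91} = 1.661771.
Margin = t* × SE = 1.661771 × 0.481 = 0.79931.
CI: 3.975 ± 0.79931 → (3.176, 4.774).
With 90% confidence, each one-unit increase in weekly study hours is associated with a change of between 3.176 and 4.774 points in final exam score.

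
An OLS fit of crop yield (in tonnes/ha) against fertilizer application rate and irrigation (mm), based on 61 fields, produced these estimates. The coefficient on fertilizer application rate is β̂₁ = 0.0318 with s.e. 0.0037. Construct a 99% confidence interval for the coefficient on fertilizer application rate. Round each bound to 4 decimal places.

df = n − k − 1 = 61 − 2 − 1 = 58.
t* = t_{0.005, 58} = 2.663287.
Margin = t* × SE = 2.663287 × 0.0037 = 0.009854.
CI: 0.0318 ± 0.009854 → (0.0219, 0.0417).
With 99% confidence, each one-unit increase in fertilizer application rate is associated with a change of between 0.0219 and 0.0417 tonnes/ha in crop yield, holding the other predictors fixed.

(0.0219, 0.0417)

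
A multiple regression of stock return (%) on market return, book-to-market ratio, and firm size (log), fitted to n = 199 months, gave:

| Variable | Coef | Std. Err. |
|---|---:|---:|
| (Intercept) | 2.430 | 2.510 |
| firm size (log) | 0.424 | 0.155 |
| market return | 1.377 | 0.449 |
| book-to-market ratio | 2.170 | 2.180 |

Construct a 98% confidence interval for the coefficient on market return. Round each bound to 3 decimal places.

(0.324, 2.430)

Read off: b = 1.377, SE = 0.449 for market return.
df = n − k − 1 = 199 − 3 − 1 = 195.
t* = t_{0.01, 195} = 2.345623.
Margin = t* × SE = 2.345623 × 0.449 = 1.05318.
CI: 1.377 ± 1.05318 → (0.324, 2.430).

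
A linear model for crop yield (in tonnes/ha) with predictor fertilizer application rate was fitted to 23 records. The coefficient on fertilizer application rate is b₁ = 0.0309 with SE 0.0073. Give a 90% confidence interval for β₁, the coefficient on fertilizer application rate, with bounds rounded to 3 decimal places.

(0.018, 0.043)

df = n − 2 = 23 − 2 = 21.
t* = t_{0.05, 21} = 1.720743.
Margin = t* × SE = 1.720743 × 0.0073 = 0.01256.
CI: 0.0309 ± 0.01256 → (0.018, 0.043).
With 90% confidence, each one-unit increase in fertilizer application rate is associated with a change of between 0.018 and 0.043 tonnes/ha in crop yield.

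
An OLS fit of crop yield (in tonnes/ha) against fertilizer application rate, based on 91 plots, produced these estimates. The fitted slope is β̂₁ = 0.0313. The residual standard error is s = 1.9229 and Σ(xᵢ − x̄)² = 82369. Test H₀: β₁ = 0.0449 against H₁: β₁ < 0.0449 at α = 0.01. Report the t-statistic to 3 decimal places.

t = -2.030

SE(β̂₁) = s/√Sₓₓ = 1.9229/√82369 = 0.0067.
t = (0.0313 − 0.0449) / 0.0067 = -2.030.
df = n − 2 = 89.
One-sided p ≈ 0.0227, which is ≥ 0.01, so fail to reject H₀.
The data do not give significant evidence that the true slope on fertilizer application rate is below 0.0449 tonnes/ha per unit.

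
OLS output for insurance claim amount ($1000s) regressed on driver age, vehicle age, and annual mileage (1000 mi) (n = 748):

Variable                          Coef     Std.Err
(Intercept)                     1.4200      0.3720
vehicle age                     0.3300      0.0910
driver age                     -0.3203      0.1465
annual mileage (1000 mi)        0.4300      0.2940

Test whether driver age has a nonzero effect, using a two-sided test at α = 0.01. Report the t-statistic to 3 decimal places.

Read off: b = -0.3203, SE = 0.1465 for driver age.
H₀: β₁ = 0 vs H₁: β₁ ≠ 0.
t = -0.3203 / 0.1465 = -2.186.
df = n − k − 1 = 748 − 3 − 1 = 744.
Two-sided p ≈ 0.0291, which is ≥ 0.01, so fail to reject H₀.
The data do not give significant evidence of an association between driver age and insurance claim amount, after adjusting for the other predictors.

t = -2.186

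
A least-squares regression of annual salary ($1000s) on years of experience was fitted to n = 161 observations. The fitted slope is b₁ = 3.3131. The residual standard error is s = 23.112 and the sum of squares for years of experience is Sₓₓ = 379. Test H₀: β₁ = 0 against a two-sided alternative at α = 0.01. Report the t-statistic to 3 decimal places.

SE(b₁) = s/√Sₓₓ = 23.112/√379 = 1.18718.
t = 3.3131 / 1.18718 = 2.791.
df = n − 2 = 159.
Two-sided p ≈ 0.0059, which is < 0.01, so reject H₀.
There is evidence that years of experience is associated with annual salary.

t = 2.791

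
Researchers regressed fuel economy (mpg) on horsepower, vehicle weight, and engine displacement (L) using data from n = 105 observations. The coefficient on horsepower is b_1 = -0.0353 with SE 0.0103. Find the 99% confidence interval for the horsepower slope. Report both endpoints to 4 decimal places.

df = n − k − 1 = 105 − 3 − 1 = 101.
t* = t_{0.005, 101} = 2.625386.
Margin = t* × SE = 2.625386 × 0.0103 = 0.027041.
CI: -0.0353 ± 0.027041 → (-0.0623, -0.0083).
With 99% confidence, each one-unit increase in horsepower is associated with a change of between -0.0623 and -0.0083 mpg in fuel economy, holding the other predictors fixed.

(-0.0623, -0.0083)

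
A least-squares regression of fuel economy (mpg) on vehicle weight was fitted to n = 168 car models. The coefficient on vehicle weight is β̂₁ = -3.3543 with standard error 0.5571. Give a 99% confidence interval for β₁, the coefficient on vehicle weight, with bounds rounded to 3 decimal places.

(-4.806, -1.903)

df = n − 2 = 168 − 2 = 166.
t* = t_{0.005, 166} = 2.60577.
Margin = t* × SE = 2.60577 × 0.5571 = 1.45167.
CI: -3.3543 ± 1.45167 → (-4.806, -1.903).
With 99% confidence, each one-unit increase in vehicle weight is associated with a change of between -4.806 and -1.903 mpg in fuel economy.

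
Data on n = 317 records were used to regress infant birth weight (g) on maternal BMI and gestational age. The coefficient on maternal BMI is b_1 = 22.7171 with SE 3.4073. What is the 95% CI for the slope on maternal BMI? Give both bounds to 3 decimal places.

(16.013, 29.421)

df = n − k − 1 = 317 − 2 − 1 = 314.
t* = t_{0.025, 314} = 1.967548.
Margin = t* × SE = 1.967548 × 3.4073 = 6.70403.
CI: 22.7171 ± 6.70403 → (16.013, 29.421).
With 95% confidence, each one-unit increase in maternal BMI is associated with a change of between 16.013 and 29.421 g in infant birth weight, holding the other predictors fixed.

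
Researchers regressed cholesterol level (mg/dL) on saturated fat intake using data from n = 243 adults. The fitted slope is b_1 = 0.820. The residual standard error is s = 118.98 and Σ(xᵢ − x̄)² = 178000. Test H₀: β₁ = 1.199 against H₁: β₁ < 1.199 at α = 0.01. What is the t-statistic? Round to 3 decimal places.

SE(b_1) = s/√Sₓₓ = 118.98/√178000 = 0.28201.
t = (0.820 − 1.199) / 0.28201 = -1.344.
df = n − 2 = 241.
One-sided p ≈ 0.0901, which is ≥ 0.01, so fail to reject H₀.
The data do not give significant evidence that the true slope on saturated fat intake is below 1.199 mg/dL per unit.

t = -1.344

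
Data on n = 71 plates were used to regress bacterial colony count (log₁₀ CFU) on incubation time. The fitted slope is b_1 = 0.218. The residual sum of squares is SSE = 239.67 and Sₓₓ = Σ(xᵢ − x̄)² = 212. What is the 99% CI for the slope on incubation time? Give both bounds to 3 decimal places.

(-0.121, 0.557)

MSE = SSE/(n − 2) = 239.67/69 = 3.47348.
SE(b_1) = √(MSE/Sₓₓ) = √(3.47348/212) = 0.128001.
df = n − 2 = 69.
t* = t_{0.005, 69} = 2.648977.
Margin = t* × SE = 2.648977 × 0.128001 = 0.33907.
CI: 0.218 ± 0.33907 → (-0.121, 0.557).
With 99% confidence, each one-unit increase in incubation time is associated with a change of between -0.121 and 0.557 log₁₀ CFU in bacterial colony count.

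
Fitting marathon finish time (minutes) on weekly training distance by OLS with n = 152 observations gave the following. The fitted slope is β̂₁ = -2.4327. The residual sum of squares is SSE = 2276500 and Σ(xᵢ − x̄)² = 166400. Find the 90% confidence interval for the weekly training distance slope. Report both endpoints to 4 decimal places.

MSE = SSE/(n − 2) = 2276500/150 = 15176.7.
SE(β̂₁) = √(MSE/Sₓₓ) = √(15176.7/166400) = 0.302003.
df = n − 2 = 150.
t* = t_{0.05, 150} = 1.655076.
Margin = t* × SE = 1.655076 × 0.302003 = 0.499838.
CI: -2.4327 ± 0.499838 → (-2.9325, -1.9329).
With 90% confidence, each one-unit increase in weekly training distance is associated with a change of between -2.9325 and -1.9329 minutes in marathon finish time.

(-2.9325, -1.9329)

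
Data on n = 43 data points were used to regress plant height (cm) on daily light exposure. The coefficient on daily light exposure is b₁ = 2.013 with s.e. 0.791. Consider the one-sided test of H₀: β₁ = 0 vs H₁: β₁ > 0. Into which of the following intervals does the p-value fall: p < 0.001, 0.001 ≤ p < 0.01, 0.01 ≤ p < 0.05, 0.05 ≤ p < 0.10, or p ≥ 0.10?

t = 2.013 / 0.791 = 2.545.
df = n − 2 = 43 − 2 = 41.
One-sided p = P(T_{41} > t) ≈ 0.0074.
So 0.001 ≤ p < 0.01.

0.001 ≤ p < 0.01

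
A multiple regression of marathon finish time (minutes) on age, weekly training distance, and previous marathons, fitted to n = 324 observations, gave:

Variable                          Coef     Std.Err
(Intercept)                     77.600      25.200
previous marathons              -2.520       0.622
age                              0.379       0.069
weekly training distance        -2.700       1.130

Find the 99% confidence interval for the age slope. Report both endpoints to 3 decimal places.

(0.200, 0.558)

Read off: b = 0.379, SE = 0.069 for age.
df = n − k − 1 = 324 − 3 − 1 = 320.
t* = t_{0.005, 320} = 2.59128.
Margin = t* × SE = 2.59128 × 0.069 = 0.17880.
CI: 0.379 ± 0.17880 → (0.200, 0.558).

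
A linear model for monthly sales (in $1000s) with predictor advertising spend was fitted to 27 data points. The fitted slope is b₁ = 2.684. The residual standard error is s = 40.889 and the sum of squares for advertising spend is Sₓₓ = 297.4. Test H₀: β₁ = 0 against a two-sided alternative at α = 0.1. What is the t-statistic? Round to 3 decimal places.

SE(b₁) = s/√Sₓₓ = 40.889/√297.4 = 2.37102.
t = 2.684 / 2.37102 = 1.132.
df = n − 2 = 25.
Two-sided p ≈ 0.2684, which is ≥ 0.1, so fail to reject H₀.
The data do not give significant evidence of an association between advertising spend and monthly sales.

t = 1.132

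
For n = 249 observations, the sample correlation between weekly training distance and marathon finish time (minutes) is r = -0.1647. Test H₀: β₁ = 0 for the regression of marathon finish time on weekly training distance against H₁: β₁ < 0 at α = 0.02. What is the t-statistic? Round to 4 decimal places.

t = -2.6243

t = r·√(n − 2)/√(1 − r²) = -0.1647·√247/√0.972874 = -2.6243.
df = n − 2 = 247.
One-sided p ≈ 0.0046, which is < 0.02, so reject H₀.
There is evidence of a linear association between weekly training distance and marathon finish time.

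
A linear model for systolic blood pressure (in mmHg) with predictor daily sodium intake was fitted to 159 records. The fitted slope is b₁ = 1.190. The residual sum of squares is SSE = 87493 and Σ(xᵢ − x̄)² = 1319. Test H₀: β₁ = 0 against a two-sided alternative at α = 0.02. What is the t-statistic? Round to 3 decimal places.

MSE = SSE/(n − 2) = 87493/157 = 557.28.
SE(b₁) = √(MSE/Sₓₓ) = √(557.28/1319) = 0.650002.
t = 1.190 / 0.650002 = 1.831.
df = n − 2 = 157.
Two-sided p ≈ 0.0690, which is ≥ 0.02, so fail to reject H₀.
The data do not give significant evidence of an association between daily sodium intake and systolic blood pressure.

t = 1.831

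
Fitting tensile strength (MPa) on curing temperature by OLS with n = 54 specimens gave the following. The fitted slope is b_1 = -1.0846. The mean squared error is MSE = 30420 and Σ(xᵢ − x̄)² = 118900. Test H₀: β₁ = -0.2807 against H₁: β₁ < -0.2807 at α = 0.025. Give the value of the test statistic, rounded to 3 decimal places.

SE(b_1) = √(MSE/Sₓₓ) = √(30420/118900) = 0.505811.
t = (-1.0846 − (-0.2807)) / 0.505811 = -1.589.
df = n − 2 = 52.
One-sided p ≈ 0.0590, which is ≥ 0.025, so fail to reject H₀.
The data do not give significant evidence that the true slope on curing temperature is below -0.2807 MPa per unit.

t = -1.589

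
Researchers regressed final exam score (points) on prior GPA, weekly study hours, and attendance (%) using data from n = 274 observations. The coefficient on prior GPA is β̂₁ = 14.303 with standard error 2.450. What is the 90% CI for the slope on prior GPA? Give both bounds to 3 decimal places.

(10.259, 18.347)

df = n − k − 1 = 274 − 3 − 1 = 270.
t* = t_{0.05, 270} = 1.650517.
Margin = t* × SE = 1.650517 × 2.450 = 4.04377.
CI: 14.303 ± 4.04377 → (10.259, 18.347).
With 90% confidence, each one-unit increase in prior GPA is associated with a change of between 10.259 and 18.347 points in final exam score, holding the other predictors fixed.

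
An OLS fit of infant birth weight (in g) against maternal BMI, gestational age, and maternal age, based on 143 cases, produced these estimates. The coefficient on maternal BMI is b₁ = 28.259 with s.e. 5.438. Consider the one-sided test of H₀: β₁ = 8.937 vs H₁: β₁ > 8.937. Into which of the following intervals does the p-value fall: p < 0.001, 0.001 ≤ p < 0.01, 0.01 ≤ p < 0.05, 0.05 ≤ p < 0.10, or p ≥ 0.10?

p < 0.001

t = (28.259 − 8.937) / 5.438 = 3.553.
df = n − k − 1 = 143 − 3 − 1 = 139.
One-sided p = P(T_{139} > t) ≈ 0.0003.
So p < 0.001.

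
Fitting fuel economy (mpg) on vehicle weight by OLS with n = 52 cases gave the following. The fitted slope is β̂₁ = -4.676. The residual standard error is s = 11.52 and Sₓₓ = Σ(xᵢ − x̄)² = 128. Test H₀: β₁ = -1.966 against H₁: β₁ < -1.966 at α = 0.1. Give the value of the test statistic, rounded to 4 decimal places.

SE(β̂₁) = s/√Sₓₓ = 11.52/√128 = 1.01823.
t = (-4.676 − (-1.966)) / 1.01823 = -2.6615.
df = n − 2 = 50.
One-sided p ≈ 0.0052, which is < 0.1, so reject H₀.
There is evidence that the true slope on vehicle weight is below -1.966 mpg per unit.

t = -2.6615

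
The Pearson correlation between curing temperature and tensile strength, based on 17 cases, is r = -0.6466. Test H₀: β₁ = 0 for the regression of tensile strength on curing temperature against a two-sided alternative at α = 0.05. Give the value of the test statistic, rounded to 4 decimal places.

t = r·√(n − 2)/√(1 − r²) = -0.6466·√15/√0.581908 = -3.2829.
df = n − 2 = 15.
Two-sided p ≈ 0.0050, which is < 0.05, so reject H₀.
There is evidence of a linear association between curing temperature and tensile strength.

t = -3.2829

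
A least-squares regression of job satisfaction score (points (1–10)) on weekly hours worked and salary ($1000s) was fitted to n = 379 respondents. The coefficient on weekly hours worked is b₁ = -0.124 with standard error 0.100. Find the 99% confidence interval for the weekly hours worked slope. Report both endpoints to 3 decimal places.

(-0.383, 0.135)

df = n − k − 1 = 379 − 2 − 1 = 376.
t* = t_{0.005, 376} = 2.588968.
Margin = t* × SE = 2.588968 × 0.100 = 0.25890.
CI: -0.124 ± 0.25890 → (-0.383, 0.135).
With 99% confidence, each one-unit increase in weekly hours worked is associated with a change of between -0.383 and 0.135 points (1–10) in job satisfaction score, holding the other predictors fixed.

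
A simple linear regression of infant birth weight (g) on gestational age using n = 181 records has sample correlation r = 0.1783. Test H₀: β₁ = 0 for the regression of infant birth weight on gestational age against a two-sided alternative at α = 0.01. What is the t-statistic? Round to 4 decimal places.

t = 2.4243

t = r·√(n − 2)/√(1 − r²) = 0.1783·√179/√0.968209 = 2.4243.
df = n − 2 = 179.
Two-sided p ≈ 0.0163, which is ≥ 0.01, so fail to reject H₀.
The data do not give significant evidence of a linear association between gestational age and infant birth weight.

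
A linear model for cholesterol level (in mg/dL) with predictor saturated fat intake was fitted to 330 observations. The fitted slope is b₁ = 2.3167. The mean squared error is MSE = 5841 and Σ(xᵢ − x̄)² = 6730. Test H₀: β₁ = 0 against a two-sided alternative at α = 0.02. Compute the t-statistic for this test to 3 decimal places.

t = 2.487

SE(b₁) = √(MSE/Sₓₓ) = √(5841/6730) = 0.931614.
t = 2.3167 / 0.931614 = 2.487.
df = n − 2 = 328.
Two-sided p ≈ 0.0134, which is < 0.02, so reject H₀.
There is evidence that saturated fat intake is associated with cholesterol level.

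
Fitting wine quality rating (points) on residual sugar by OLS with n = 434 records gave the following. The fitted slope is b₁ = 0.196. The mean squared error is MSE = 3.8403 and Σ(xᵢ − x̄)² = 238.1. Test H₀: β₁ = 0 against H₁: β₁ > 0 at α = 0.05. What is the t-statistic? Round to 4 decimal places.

SE(b₁) = √(MSE/Sₓₓ) = √(3.8403/238.1) = 0.127.
t = 0.196 / 0.127 = 1.5433.
df = n − 2 = 432.
One-sided p ≈ 0.0617, which is ≥ 0.05, so fail to reject H₀.
The data do not give significant evidence that the true slope on residual sugar is positive.

t = 1.5433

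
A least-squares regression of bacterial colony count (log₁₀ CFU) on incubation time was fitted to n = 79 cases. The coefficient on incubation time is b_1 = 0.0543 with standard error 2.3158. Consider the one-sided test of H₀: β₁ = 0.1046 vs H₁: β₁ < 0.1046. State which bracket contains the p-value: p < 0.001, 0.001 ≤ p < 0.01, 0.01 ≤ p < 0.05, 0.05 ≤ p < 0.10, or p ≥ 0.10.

t = (0.0543 − 0.1046) / 2.3158 = -0.022.
df = n − 2 = 79 − 2 = 77.
One-sided p = P(T_{77} < t) ≈ 0.4914.
So p ≥ 0.10.

p ≥ 0.10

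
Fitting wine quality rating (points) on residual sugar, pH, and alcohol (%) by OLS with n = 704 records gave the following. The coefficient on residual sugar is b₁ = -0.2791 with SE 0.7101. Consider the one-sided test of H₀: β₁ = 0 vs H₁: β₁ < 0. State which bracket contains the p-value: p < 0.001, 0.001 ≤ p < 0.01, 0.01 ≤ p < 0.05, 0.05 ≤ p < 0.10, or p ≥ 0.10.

t = -0.2791 / 0.7101 = -0.393.
df = n − k − 1 = 704 − 3 − 1 = 700.
One-sided p = P(T_{700} < t) ≈ 0.3472.
So p ≥ 0.10.

p ≥ 0.10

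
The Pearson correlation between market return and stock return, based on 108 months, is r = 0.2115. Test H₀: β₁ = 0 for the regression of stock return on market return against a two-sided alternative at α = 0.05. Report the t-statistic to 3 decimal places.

t = 2.228

t = r·√(n − 2)/√(1 − r²) = 0.2115·√106/√0.955268 = 2.228.
df = n − 2 = 106.
Two-sided p ≈ 0.0280, which is < 0.05, so reject H₀.
There is evidence of a linear association between market return and stock return.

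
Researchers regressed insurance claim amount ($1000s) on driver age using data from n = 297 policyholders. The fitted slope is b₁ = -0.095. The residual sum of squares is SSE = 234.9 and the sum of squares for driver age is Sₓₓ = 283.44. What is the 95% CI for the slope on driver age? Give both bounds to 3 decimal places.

(-0.199, 0.009)

MSE = SSE/(n − 2) = 234.9/295 = 0.796271.
SE(b₁) = √(MSE/Sₓₓ) = √(0.796271/283.44) = 0.0530029.
df = n − 2 = 295.
t* = t_{0.025, 295} = 1.968038.
Margin = t* × SE = 1.968038 × 0.0530029 = 0.10431.
CI: -0.095 ± 0.10431 → (-0.199, 0.009).
With 95% confidence, each one-unit increase in driver age is associated with a change of between -0.199 and 0.009 $1000s in insurance claim amount.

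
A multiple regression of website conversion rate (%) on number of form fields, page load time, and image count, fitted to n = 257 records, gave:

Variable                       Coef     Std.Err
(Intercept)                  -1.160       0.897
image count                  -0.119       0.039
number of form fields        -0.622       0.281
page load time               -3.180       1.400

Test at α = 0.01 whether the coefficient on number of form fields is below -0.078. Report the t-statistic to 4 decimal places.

t = -1.9359

Read off: b = -0.622, SE = 0.281 for number of form fields.
H₀: β₁ = -0.078 vs H₁: β₁ < -0.078.
t = (-0.622 − (-0.078)) / 0.281 = -1.9359.
df = n − k − 1 = 257 − 3 − 1 = 253.
One-sided p ≈ 0.0270, which is ≥ 0.01, so fail to reject H₀.
The data do not give significant evidence that the true slope on number of form fields is below -0.078 % per unit, holding the other predictors fixed.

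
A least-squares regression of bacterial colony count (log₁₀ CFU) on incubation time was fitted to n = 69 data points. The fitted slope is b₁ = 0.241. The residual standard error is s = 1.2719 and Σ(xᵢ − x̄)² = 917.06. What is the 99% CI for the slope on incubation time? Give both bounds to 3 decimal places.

SE(b₁) = s/√Sₓₓ = 1.2719/√917.06 = 0.0420005.
df = n − 2 = 67.
t* = t_{0.005, 67} = 2.65122.
Margin = t* × SE = 2.65122 × 0.0420005 = 0.11135.
CI: 0.241 ± 0.11135 → (0.130, 0.352).
With 99% confidence, each one-unit increase in incubation time is associated with a change of between 0.130 and 0.352 log₁₀ CFU in bacterial colony count.

(0.130, 0.352)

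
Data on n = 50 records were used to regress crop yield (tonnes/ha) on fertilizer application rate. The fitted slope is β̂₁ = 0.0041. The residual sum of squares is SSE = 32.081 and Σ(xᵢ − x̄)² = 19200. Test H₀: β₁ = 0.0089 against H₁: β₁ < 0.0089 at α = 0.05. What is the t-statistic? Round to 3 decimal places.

MSE = SSE/(n − 2) = 32.081/48 = 0.668354.
SE(β̂₁) = √(MSE/Sₓₓ) = √(0.668354/19200) = 0.00590001.
t = (0.0041 − 0.0089) / 0.00590001 = -0.814.
df = n − 2 = 48.
One-sided p ≈ 0.2100, which is ≥ 0.05, so fail to reject H₀.
The data do not give significant evidence that the true slope on fertilizer application rate is below 0.0089 tonnes/ha per unit.

t = -0.814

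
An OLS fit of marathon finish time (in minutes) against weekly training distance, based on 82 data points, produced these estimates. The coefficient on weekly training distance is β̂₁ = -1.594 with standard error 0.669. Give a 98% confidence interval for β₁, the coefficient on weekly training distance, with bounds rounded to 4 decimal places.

(-3.1821, -0.0059)

df = n − 2 = 82 − 2 = 80.
t* = t_{0.01, 80} = 2.373868.
Margin = t* × SE = 2.373868 × 0.669 = 1.588118.
CI: -1.594 ± 1.588118 → (-3.1821, -0.0059).
With 98% confidence, each one-unit increase in weekly training distance is associated with a change of between -3.1821 and -0.0059 minutes in marathon finish time.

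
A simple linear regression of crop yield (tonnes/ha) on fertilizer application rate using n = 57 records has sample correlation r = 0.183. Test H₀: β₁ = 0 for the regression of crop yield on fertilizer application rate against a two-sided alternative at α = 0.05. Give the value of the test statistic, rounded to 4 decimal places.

t = 1.3805

t = r·√(n − 2)/√(1 − r²) = 0.183·√55/√0.966511 = 1.3805.
df = n − 2 = 55.
Two-sided p ≈ 0.1730, which is ≥ 0.05, so fail to reject H₀.
The data do not give significant evidence of a linear association between fertilizer application rate and crop yield.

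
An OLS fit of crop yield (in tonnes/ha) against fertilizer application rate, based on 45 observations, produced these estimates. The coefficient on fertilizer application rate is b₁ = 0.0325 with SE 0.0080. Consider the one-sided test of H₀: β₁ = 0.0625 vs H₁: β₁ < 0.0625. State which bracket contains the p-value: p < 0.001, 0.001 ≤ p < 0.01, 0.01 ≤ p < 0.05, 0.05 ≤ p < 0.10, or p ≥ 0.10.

p < 0.001

t = (0.0325 − 0.0625) / 0.0080 = -3.750.
df = n − 2 = 45 − 2 = 43.
One-sided p = P(T_{43} < t) ≈ 0.0003.
So p < 0.001.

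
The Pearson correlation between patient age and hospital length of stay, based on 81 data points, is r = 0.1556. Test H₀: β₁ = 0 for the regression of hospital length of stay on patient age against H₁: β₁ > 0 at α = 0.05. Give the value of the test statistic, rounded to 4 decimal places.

t = 1.4001

t = r·√(n − 2)/√(1 − r²) = 0.1556·√79/√0.975789 = 1.4001.
df = n − 2 = 79.
One-sided p ≈ 0.0827, which is ≥ 0.05, so fail to reject H₀.
The data do not give significant evidence of a linear association between patient age and hospital length of stay.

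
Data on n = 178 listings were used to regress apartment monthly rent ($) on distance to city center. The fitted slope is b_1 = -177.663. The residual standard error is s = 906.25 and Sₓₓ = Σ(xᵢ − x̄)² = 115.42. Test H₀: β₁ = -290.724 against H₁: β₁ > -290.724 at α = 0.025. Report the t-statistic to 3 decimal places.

SE(b_1) = s/√Sₓₓ = 906.25/√115.42 = 84.3544.
t = (-177.663 − (-290.724)) / 84.3544 = 1.340.
df = n − 2 = 176.
One-sided p ≈ 0.0909, which is ≥ 0.025, so fail to reject H₀.
The data do not give significant evidence that the true slope on distance to city center exceeds -290.724 $ per unit.

t = 1.340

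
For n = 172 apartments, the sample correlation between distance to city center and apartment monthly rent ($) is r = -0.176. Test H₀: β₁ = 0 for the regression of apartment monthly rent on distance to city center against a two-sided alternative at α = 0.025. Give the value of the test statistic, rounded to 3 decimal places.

t = -2.331

t = r·√(n − 2)/√(1 − r²) = -0.176·√170/√0.969024 = -2.331.
df = n − 2 = 170.
Two-sided p ≈ 0.0209, which is < 0.025, so reject H₀.
There is evidence of a linear association between distance to city center and apartment monthly rent.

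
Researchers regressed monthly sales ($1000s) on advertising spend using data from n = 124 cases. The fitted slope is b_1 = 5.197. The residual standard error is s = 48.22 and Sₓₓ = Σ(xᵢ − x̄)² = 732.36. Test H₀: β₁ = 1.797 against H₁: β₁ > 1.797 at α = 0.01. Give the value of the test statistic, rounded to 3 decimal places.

t = 1.908

SE(b_1) = s/√Sₓₓ = 48.22/√732.36 = 1.78182.
t = (5.197 − 1.797) / 1.78182 = 1.908.
df = n − 2 = 122.
One-sided p ≈ 0.0294, which is ≥ 0.01, so fail to reject H₀.
The data do not give significant evidence that the true slope on advertising spend exceeds 1.797 $1000s per unit.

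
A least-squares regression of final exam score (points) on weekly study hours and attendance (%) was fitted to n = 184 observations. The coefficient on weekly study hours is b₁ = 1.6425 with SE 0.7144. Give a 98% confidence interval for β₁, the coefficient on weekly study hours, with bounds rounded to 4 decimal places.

df = n − k − 1 = 184 − 2 − 1 = 181.
t* = t_{0.01, 181} = 2.347126.
Margin = t* × SE = 2.347126 × 0.7144 = 1.676787.
CI: 1.6425 ± 1.676787 → (-0.0343, 3.3193).
With 98% confidence, each one-unit increase in weekly study hours is associated with a change of between -0.0343 and 3.3193 points in final exam score, holding the other predictors fixed.

(-0.0343, 3.3193)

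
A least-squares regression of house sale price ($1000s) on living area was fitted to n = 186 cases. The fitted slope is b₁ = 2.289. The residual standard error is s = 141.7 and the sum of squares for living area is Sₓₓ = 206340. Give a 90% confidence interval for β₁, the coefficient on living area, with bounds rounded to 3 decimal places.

SE(b₁) = s/√Sₓₓ = 141.7/√206340 = 0.311945.
df = n − 2 = 184.
t* = t_{0.05, 184} = 1.653177.
Margin = t* × SE = 1.653177 × 0.311945 = 0.51570.
CI: 2.289 ± 0.51570 → (1.773, 2.805).
With 90% confidence, each one-unit increase in living area is associated with a change of between 1.773 and 2.805 $1000s in house sale price.

(1.773, 2.805)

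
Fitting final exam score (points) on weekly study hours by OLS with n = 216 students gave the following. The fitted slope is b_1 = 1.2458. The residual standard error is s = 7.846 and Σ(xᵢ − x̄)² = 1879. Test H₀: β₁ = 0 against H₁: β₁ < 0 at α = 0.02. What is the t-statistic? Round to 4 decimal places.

SE(b_1) = s/√Sₓₓ = 7.846/√1879 = 0.181003.
t = 1.2458 / 0.181003 = 6.8828.
df = n − 2 = 214.
One-sided p ≈ 1.0000, which is ≥ 0.02, so fail to reject H₀.
The data do not give significant evidence that the true slope on weekly study hours is negative.

t = 6.8828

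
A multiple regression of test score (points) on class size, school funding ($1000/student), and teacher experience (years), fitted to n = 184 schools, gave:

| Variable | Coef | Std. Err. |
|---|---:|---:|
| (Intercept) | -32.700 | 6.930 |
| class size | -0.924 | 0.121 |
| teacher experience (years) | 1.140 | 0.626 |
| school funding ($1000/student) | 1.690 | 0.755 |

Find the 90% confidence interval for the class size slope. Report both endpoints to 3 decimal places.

Read off: b = -0.924, SE = 0.121 for class size.
df = n − k − 1 = 184 − 3 − 1 = 180.
t* = t_{0.05, 180} = 1.653363.
Margin = t* × SE = 1.653363 × 0.121 = 0.20006.
CI: -0.924 ± 0.20006 → (-1.124, -0.724).

(-1.124, -0.724)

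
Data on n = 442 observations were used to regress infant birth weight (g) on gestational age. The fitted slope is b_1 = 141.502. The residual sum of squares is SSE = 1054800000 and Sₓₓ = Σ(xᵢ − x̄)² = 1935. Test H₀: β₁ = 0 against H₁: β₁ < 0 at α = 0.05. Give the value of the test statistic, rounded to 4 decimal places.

MSE = SSE/(n − 2) = 1054800000/440 = 2.39727e+06.
SE(b_1) = √(MSE/Sₓₓ) = √(2.39727e+06/1935) = 35.198.
t = 141.502 / 35.198 = 4.0202.
df = n − 2 = 440.
One-sided p ≈ 1.0000, which is ≥ 0.05, so fail to reject H₀.
The data do not give significant evidence that the true slope on gestational age is negative.

t = 4.0202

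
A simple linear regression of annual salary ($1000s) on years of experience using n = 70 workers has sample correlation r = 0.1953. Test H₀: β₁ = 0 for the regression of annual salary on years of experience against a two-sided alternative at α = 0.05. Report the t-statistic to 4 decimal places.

t = r·√(n − 2)/√(1 − r²) = 0.1953·√68/√0.961858 = 1.6421.
df = n − 2 = 68.
Two-sided p ≈ 0.1052, which is ≥ 0.05, so fail to reject H₀.
The data do not give significant evidence of a linear association between years of experience and annual salary.

t = 1.6421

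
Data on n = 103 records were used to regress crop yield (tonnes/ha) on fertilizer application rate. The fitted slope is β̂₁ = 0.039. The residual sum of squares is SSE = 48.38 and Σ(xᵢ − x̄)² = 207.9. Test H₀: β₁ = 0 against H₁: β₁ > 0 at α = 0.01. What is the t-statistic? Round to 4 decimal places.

t = 0.8125

MSE = SSE/(n − 2) = 48.38/101 = 0.47901.
SE(β̂₁) = √(MSE/Sₓₓ) = √(0.47901/207.9) = 0.0480004.
t = 0.039 / 0.0480004 = 0.8125.
df = n − 2 = 101.
One-sided p ≈ 0.2092, which is ≥ 0.01, so fail to reject H₀.
The data do not give significant evidence that the true slope on fertilizer application rate is positive.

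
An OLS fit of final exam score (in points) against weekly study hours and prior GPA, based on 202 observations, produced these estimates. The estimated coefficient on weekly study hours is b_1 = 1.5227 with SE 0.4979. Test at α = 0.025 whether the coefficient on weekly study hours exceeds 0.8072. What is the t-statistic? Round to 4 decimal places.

H₀: β₁ = 0.8072 vs H₁: β₁ > 0.8072.
t = (b_1 − β₁⁰)/SE = (1.5227 − 0.8072) / 0.4979 = 1.4370.
df = n − k − 1 = 202 − 2 − 1 = 199.
One-sided p ≈ 0.0761, which is ≥ 0.025, so fail to reject H₀.
The data do not give significant evidence that the true slope on weekly study hours exceeds 0.8072 points per unit, holding the other predictors fixed.

t = 1.4370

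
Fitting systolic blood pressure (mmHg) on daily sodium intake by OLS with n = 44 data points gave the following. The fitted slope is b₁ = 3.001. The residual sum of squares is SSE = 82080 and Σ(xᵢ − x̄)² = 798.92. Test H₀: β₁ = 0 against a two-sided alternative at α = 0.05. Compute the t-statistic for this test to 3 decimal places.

t = 1.919

MSE = SSE/(n − 2) = 82080/42 = 1954.29.
SE(b₁) = √(MSE/Sₓₓ) = √(1954.29/798.92) = 1.56402.
t = 3.001 / 1.56402 = 1.919.
df = n − 2 = 42.
Two-sided p ≈ 0.0618, which is ≥ 0.05, so fail to reject H₀.
The data do not give significant evidence of an association between daily sodium intake and systolic blood pressure.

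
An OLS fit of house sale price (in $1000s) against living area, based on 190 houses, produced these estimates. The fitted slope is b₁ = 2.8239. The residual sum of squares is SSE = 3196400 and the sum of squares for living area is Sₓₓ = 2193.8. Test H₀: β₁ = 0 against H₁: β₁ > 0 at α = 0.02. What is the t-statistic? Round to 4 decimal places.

t = 1.0144

MSE = SSE/(n − 2) = 3196400/188 = 17002.1.
SE(b₁) = √(MSE/Sₓₓ) = √(17002.1/2193.8) = 2.7839.
t = 2.8239 / 2.7839 = 1.0144.
df = n − 2 = 188.
One-sided p ≈ 0.1559, which is ≥ 0.02, so fail to reject H₀.
The data do not give significant evidence that the true slope on living area is positive.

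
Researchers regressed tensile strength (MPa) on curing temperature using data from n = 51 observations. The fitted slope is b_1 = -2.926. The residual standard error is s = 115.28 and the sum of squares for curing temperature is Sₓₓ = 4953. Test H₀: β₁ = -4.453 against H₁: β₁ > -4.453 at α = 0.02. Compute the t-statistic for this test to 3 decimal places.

SE(b_1) = s/√Sₓₓ = 115.28/√4953 = 1.63802.
t = (-2.926 − (-4.453)) / 1.63802 = 0.932.
df = n − 2 = 49.
One-sided p ≈ 0.1779, which is ≥ 0.02, so fail to reject H₀.
The data do not give significant evidence that the true slope on curing temperature exceeds -4.453 MPa per unit.

t = 0.932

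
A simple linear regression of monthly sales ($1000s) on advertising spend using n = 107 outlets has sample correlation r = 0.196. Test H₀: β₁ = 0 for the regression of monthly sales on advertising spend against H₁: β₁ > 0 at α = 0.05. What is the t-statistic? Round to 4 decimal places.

t = 2.0481

t = r·√(n − 2)/√(1 − r²) = 0.196·√105/√0.961584 = 2.0481.
df = n − 2 = 105.
One-sided p ≈ 0.0215, which is < 0.05, so reject H₀.
There is evidence of a linear association between advertising spend and monthly sales.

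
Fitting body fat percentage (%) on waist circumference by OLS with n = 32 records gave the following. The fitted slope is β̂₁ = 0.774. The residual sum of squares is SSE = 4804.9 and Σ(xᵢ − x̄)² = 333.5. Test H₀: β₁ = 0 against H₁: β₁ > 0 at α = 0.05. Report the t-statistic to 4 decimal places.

MSE = SSE/(n − 2) = 4804.9/30 = 160.163.
SE(β̂₁) = √(MSE/Sₓₓ) = √(160.163/333.5) = 0.693001.
t = 0.774 / 0.693001 = 1.1169.
df = n − 2 = 30.
One-sided p ≈ 0.1365, which is ≥ 0.05, so fail to reject H₀.
The data do not give significant evidence that the true slope on waist circumference is positive.

t = 1.1169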